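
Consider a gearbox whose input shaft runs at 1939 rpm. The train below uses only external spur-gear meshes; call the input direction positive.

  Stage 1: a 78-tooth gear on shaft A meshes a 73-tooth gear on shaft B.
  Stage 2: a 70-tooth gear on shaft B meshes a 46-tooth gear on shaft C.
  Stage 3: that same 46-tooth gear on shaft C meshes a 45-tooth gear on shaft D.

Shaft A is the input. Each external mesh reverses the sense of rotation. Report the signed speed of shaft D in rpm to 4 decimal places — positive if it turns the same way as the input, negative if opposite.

Stage 1 [78T→73T]: ω = 1939.0000×78/73 = 2071.8082 rpm, dir flips to −; running = −2071.8082
Stage 2 [70T→46T]: ω = 2071.8082×70/46 = 3152.7516 rpm, dir flips to +; running = +3152.7516
Stage 3 [46T→45T]: ω = 3152.7516×46/45 = 3222.8128 rpm, dir flips to −; running = −3222.8128

-3222.8128 rpm (opposite to input, |ω| = 3222.8128 rpm)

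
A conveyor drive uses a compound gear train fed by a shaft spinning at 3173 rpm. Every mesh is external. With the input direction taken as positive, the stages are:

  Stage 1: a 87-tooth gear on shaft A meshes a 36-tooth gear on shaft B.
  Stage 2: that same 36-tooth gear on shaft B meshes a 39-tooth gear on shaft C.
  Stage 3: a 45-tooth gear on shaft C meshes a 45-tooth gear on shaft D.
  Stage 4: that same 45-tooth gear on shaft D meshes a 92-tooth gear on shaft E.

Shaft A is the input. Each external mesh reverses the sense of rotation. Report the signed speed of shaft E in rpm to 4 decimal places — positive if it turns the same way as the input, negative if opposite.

+3462.1781 rpm (same as input, |ω| = 3462.1781 rpm)

Stage 1 [87T→36T]: ω = 3173.0000×87/36 = 7668.0833 rpm, dir flips to −; running = −7668.0833
Stage 2 [36T→39T]: ω = 7668.0833×36/39 = 7078.2308 rpm, dir flips to +; running = +7078.2308
Stage 3 [45T→45T]: ω = 7078.2308×45/45 = 7078.2308 rpm, dir flips to −; running = −7078.2308
Stage 4 [45T→92T]: ω = 7078.2308×45/92 = 3462.1781 rpm, dir flips to +; running = +3462.1781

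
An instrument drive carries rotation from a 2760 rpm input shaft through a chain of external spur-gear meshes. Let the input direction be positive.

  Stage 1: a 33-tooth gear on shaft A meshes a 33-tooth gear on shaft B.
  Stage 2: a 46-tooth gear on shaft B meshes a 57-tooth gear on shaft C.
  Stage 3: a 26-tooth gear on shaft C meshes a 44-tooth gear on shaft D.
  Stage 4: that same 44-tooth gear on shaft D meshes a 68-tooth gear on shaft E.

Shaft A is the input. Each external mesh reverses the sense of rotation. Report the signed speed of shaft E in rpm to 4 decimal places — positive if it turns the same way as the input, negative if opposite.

Stage 1 [33T→33T]: ω = 2760.0000×33/33 = 2760.0000 rpm, dir flips to −; running = −2760.0000
Stage 2 [46T→57T]: ω = 2760.0000×46/57 = 2227.3684 rpm, dir flips to +; running = +2227.3684
Stage 3 [26T→44T]: ω = 2227.3684×26/44 = 1316.1722 rpm, dir flips to −; running = −1316.1722
Stage 4 [44T→68T]: ω = 1316.1722×44/68 = 851.6409 rpm, dir flips to +; running = +851.6409

+851.6409 rpm (same as input, |ω| = 851.6409 rpm)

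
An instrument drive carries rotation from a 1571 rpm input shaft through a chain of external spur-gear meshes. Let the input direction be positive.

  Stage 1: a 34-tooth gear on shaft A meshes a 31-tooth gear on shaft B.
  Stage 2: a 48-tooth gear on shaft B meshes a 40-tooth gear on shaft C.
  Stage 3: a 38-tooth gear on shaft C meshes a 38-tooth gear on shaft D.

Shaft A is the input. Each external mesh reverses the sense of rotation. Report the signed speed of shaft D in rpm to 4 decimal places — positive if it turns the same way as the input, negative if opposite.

Stage 1 [34T→31T]: ω = 1571.0000×34/31 = 1723.0323 rpm, dir flips to −; running = −1723.0323
Stage 2 [48T→40T]: ω = 1723.0323×48/40 = 2067.6387 rpm, dir flips to +; running = +2067.6387
Stage 3 [38T→38T]: ω = 2067.6387×38/38 = 2067.6387 rpm, dir flips to −; running = −2067.6387

-2067.6387 rpm (opposite to input, |ω| = 2067.6387 rpm)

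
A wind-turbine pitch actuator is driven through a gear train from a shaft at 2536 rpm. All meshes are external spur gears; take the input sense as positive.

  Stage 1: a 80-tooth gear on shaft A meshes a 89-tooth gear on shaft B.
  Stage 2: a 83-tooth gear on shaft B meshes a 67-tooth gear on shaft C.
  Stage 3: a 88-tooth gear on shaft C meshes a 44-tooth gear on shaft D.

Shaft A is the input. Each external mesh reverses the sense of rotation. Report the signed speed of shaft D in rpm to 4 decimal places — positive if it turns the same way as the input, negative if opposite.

Stage 1 [80T→89T]: ω = 2536.0000×80/89 = 2279.5506 rpm, dir flips to −; running = −2279.5506
Stage 2 [83T→67T]: ω = 2279.5506×83/67 = 2823.9208 rpm, dir flips to +; running = +2823.9208
Stage 3 [88T→44T]: ω = 2823.9208×88/44 = 5647.8417 rpm, dir flips to −; running = −5647.8417

-5647.8417 rpm (opposite to input, |ω| = 5647.8417 rpm)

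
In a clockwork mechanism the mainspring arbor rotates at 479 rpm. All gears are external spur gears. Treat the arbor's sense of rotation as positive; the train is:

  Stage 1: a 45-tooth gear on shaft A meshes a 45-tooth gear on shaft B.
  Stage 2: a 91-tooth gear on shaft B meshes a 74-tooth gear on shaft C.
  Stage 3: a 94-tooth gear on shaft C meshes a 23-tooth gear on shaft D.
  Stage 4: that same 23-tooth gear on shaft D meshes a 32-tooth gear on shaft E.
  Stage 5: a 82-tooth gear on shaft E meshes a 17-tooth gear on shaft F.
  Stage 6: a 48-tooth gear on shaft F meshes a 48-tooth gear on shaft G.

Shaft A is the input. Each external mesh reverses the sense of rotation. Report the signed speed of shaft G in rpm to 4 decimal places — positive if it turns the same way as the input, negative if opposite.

+8346.1847 rpm (same as input, |ω| = 8346.1847 rpm)

Stage 1 [45T→45T]: ω = 479.0000×45/45 = 479.0000 rpm, dir flips to −; running = −479.0000
Stage 2 [91T→74T]: ω = 479.0000×91/74 = 589.0405 rpm, dir flips to +; running = +589.0405
Stage 3 [94T→23T]: ω = 589.0405×94/23 = 2407.3831 rpm, dir flips to −; running = −2407.3831
Stage 4 [23T→32T]: ω = 2407.3831×23/32 = 1730.3066 rpm, dir flips to +; running = +1730.3066
Stage 5 [82T→17T]: ω = 1730.3066×82/17 = 8346.1847 rpm, dir flips to −; running = −8346.1847
Stage 6 [48T→48T]: ω = 8346.1847×48/48 = 8346.1847 rpm, dir flips to +; running = +8346.1847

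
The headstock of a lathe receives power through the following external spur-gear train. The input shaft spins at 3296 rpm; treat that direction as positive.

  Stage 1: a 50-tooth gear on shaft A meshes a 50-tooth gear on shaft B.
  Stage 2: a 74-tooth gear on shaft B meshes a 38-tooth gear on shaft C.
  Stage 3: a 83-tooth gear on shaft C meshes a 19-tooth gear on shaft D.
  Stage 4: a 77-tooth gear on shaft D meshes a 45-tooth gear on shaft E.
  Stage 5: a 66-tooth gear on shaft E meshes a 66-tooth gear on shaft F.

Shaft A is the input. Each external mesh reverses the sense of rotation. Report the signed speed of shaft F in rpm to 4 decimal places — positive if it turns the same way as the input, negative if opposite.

Stage 1 [50T→50T]: ω = 3296.0000×50/50 = 3296.0000 rpm, dir flips to −; running = −3296.0000
Stage 2 [74T→38T]: ω = 3296.0000×74/38 = 6418.5263 rpm, dir flips to +; running = +6418.5263
Stage 3 [83T→19T]: ω = 6418.5263×83/19 = 28038.8255 rpm, dir flips to −; running = −28038.8255
Stage 4 [77T→45T]: ω = 28038.8255×77/45 = 47977.5458 rpm, dir flips to +; running = +47977.5458
Stage 5 [66T→66T]: ω = 47977.5458×66/66 = 47977.5458 rpm, dir flips to −; running = −47977.5458

-47977.5458 rpm (opposite to input, |ω| = 47977.5458 rpm)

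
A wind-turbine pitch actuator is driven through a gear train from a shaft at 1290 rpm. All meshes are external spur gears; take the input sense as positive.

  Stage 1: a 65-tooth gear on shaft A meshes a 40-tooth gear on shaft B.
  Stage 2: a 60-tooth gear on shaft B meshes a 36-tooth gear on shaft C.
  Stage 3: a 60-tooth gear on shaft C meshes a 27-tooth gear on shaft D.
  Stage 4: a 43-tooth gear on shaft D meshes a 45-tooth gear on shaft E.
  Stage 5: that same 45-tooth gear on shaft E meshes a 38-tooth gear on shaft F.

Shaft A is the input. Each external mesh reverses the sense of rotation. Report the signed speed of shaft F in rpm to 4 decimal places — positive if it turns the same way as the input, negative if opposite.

Stage 1 [65T→40T]: ω = 1290.0000×65/40 = 2096.2500 rpm, dir flips to −; running = −2096.2500
Stage 2 [60T→36T]: ω = 2096.2500×60/36 = 3493.7500 rpm, dir flips to +; running = +3493.7500
Stage 3 [60T→27T]: ω = 3493.7500×60/27 = 7763.8889 rpm, dir flips to −; running = −7763.8889
Stage 4 [43T→45T]: ω = 7763.8889×43/45 = 7418.8272 rpm, dir flips to +; running = +7418.8272
Stage 5 [45T→38T]: ω = 7418.8272×45/38 = 8785.4532 rpm, dir flips to −; running = −8785.4532

-8785.4532 rpm (opposite to input, |ω| = 8785.4532 rpm)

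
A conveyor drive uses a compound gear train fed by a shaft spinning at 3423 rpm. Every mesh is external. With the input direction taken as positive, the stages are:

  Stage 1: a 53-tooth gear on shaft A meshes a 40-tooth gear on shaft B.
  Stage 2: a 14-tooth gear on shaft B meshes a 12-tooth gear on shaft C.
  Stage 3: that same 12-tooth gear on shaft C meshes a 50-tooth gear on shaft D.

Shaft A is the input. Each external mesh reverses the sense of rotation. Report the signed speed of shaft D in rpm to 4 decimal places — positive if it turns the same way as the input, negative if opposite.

Stage 1 [53T→40T]: ω = 3423.0000×53/40 = 4535.4750 rpm, dir flips to −; running = −4535.4750
Stage 2 [14T→12T]: ω = 4535.4750×14/12 = 5291.3875 rpm, dir flips to +; running = +5291.3875
Stage 3 [12T→50T]: ω = 5291.3875×12/50 = 1269.9330 rpm, dir flips to −; running = −1269.9330

-1269.9330 rpm (opposite to input, |ω| = 1269.9330 rpm)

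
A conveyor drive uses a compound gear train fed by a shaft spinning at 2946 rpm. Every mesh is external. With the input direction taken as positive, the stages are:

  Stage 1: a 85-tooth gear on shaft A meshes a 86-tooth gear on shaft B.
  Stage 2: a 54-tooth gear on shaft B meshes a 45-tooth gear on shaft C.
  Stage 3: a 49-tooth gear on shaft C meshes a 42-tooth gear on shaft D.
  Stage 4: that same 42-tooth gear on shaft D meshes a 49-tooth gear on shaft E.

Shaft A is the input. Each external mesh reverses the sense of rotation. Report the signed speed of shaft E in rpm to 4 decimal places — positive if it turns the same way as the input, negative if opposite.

+3494.0930 rpm (same as input, |ω| = 3494.0930 rpm)

Stage 1 [85T→86T]: ω = 2946.0000×85/86 = 2911.7442 rpm, dir flips to −; running = −2911.7442
Stage 2 [54T→45T]: ω = 2911.7442×54/45 = 3494.0930 rpm, dir flips to +; running = +3494.0930
Stage 3 [49T→42T]: ω = 3494.0930×49/42 = 4076.4419 rpm, dir flips to −; running = −4076.4419
Stage 4 [42T→49T]: ω = 4076.4419×42/49 = 3494.0930 rpm, dir flips to +; running = +3494.0930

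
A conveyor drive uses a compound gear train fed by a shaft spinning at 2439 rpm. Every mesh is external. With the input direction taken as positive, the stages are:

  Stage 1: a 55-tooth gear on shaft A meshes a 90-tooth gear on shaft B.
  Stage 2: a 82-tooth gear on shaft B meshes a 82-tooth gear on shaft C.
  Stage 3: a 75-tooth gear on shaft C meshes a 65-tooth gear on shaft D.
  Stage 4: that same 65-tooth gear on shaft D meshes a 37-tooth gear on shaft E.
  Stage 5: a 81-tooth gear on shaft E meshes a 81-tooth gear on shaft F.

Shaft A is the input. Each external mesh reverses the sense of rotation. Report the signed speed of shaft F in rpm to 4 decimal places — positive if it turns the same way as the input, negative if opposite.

Stage 1 [55T→90T]: ω = 2439.0000×55/90 = 1490.5000 rpm, dir flips to −; running = −1490.5000
Stage 2 [82T→82T]: ω = 1490.5000×82/82 = 1490.5000 rpm, dir flips to +; running = +1490.5000
Stage 3 [75T→65T]: ω = 1490.5000×75/65 = 1719.8077 rpm, dir flips to −; running = −1719.8077
Stage 4 [65T→37T]: ω = 1719.8077×65/37 = 3021.2838 rpm, dir flips to +; running = +3021.2838
Stage 5 [81T→81T]: ω = 3021.2838×81/81 = 3021.2838 rpm, dir flips to −; running = −3021.2838

-3021.2838 rpm (opposite to input, |ω| = 3021.2838 rpm)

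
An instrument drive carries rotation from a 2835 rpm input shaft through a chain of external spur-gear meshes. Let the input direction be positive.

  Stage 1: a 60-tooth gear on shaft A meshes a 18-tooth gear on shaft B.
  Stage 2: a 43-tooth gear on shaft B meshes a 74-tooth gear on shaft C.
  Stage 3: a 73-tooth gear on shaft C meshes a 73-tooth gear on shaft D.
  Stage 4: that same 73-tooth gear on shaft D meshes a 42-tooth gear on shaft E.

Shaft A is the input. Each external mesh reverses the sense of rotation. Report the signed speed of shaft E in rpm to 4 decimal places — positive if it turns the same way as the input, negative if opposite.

Stage 1 [60T→18T]: ω = 2835.0000×60/18 = 9450.0000 rpm, dir flips to −; running = −9450.0000
Stage 2 [43T→74T]: ω = 9450.0000×43/74 = 5491.2162 rpm, dir flips to +; running = +5491.2162
Stage 3 [73T→73T]: ω = 5491.2162×73/73 = 5491.2162 rpm, dir flips to −; running = −5491.2162
Stage 4 [73T→42T]: ω = 5491.2162×73/42 = 9544.2568 rpm, dir flips to +; running = +9544.2568

+9544.2568 rpm (same as input, |ω| = 9544.2568 rpm)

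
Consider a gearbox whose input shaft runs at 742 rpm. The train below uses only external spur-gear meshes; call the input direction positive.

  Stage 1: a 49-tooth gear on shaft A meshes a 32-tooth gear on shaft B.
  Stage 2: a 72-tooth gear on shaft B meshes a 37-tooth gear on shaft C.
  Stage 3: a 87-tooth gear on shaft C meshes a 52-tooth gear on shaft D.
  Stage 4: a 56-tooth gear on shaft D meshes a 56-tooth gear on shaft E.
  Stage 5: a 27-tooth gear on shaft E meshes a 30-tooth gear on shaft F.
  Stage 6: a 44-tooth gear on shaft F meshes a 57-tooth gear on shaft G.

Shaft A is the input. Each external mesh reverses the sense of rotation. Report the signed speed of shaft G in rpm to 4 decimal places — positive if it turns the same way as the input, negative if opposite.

+2569.9047 rpm (same as input, |ω| = 2569.9047 rpm)

Stage 1 [49T→32T]: ω = 742.0000×49/32 = 1136.1875 rpm, dir flips to −; running = −1136.1875
Stage 2 [72T→37T]: ω = 1136.1875×72/37 = 2210.9595 rpm, dir flips to +; running = +2210.9595
Stage 3 [87T→52T]: ω = 2210.9595×87/52 = 3699.1052 rpm, dir flips to −; running = −3699.1052
Stage 4 [56T→56T]: ω = 3699.1052×56/56 = 3699.1052 rpm, dir flips to +; running = +3699.1052
Stage 5 [27T→30T]: ω = 3699.1052×27/30 = 3329.1947 rpm, dir flips to −; running = −3329.1947
Stage 6 [44T→57T]: ω = 3329.1947×44/57 = 2569.9047 rpm, dir flips to +; running = +2569.9047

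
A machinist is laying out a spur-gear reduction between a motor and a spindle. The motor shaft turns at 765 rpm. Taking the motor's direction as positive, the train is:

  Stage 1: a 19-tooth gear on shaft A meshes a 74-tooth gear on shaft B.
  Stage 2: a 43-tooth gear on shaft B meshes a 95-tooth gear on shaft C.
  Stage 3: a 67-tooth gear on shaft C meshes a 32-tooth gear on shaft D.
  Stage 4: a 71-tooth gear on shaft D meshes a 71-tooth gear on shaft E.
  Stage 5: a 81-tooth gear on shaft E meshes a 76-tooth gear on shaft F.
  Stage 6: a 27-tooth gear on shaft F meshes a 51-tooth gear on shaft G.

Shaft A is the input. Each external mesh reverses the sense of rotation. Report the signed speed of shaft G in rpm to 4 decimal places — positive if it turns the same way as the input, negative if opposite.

Stage 1 [19T→74T]: ω = 765.0000×19/74 = 196.4189 rpm, dir flips to −; running = −196.4189
Stage 2 [43T→95T]: ω = 196.4189×43/95 = 88.9054 rpm, dir flips to +; running = +88.9054
Stage 3 [67T→32T]: ω = 88.9054×67/32 = 186.1457 rpm, dir flips to −; running = −186.1457
Stage 4 [71T→71T]: ω = 186.1457×71/71 = 186.1457 rpm, dir flips to +; running = +186.1457
Stage 5 [81T→76T]: ω = 186.1457×81/76 = 198.3921 rpm, dir flips to −; running = −198.3921
Stage 6 [27T→51T]: ω = 198.3921×27/51 = 105.0311 rpm, dir flips to +; running = +105.0311

+105.0311 rpm (same as input, |ω| = 105.0311 rpm)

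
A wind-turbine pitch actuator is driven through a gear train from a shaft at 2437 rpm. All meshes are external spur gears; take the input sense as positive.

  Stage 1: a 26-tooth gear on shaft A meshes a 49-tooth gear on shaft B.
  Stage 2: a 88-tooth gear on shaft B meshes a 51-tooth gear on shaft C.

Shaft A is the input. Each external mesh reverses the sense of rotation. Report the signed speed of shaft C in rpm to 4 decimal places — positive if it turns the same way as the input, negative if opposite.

Stage 1 [26T→49T]: ω = 2437.0000×26/49 = 1293.1020 rpm, dir flips to −; running = −1293.1020
Stage 2 [88T→51T]: ω = 1293.1020×88/51 = 2231.2349 rpm, dir flips to +; running = +2231.2349

+2231.2349 rpm (same as input, |ω| = 2231.2349 rpm)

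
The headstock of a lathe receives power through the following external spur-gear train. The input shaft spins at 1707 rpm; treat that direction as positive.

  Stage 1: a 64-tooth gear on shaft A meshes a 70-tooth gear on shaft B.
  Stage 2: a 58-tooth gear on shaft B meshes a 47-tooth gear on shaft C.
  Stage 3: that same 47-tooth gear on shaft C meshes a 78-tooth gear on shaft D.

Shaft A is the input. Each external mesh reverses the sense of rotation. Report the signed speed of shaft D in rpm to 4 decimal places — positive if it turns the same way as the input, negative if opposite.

Stage 1 [64T→70T]: ω = 1707.0000×64/70 = 1560.6857 rpm, dir flips to −; running = −1560.6857
Stage 2 [58T→47T]: ω = 1560.6857×58/47 = 1925.9526 rpm, dir flips to +; running = +1925.9526
Stage 3 [47T→78T]: ω = 1925.9526×47/78 = 1160.5099 rpm, dir flips to −; running = −1160.5099

-1160.5099 rpm (opposite to input, |ω| = 1160.5099 rpm)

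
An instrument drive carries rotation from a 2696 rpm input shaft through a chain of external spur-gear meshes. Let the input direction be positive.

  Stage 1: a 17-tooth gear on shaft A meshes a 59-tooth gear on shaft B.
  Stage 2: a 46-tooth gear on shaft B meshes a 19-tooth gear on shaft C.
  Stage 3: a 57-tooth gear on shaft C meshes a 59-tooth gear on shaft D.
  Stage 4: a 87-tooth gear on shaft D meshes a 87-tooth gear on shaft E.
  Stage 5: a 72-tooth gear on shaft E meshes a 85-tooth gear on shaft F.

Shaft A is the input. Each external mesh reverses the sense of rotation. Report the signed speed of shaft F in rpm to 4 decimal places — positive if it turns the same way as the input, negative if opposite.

Stage 1 [17T→59T]: ω = 2696.0000×17/59 = 776.8136 rpm, dir flips to −; running = −776.8136
Stage 2 [46T→19T]: ω = 776.8136×46/19 = 1880.7065 rpm, dir flips to +; running = +1880.7065
Stage 3 [57T→59T]: ω = 1880.7065×57/59 = 1816.9537 rpm, dir flips to −; running = −1816.9537
Stage 4 [87T→87T]: ω = 1816.9537×87/87 = 1816.9537 rpm, dir flips to +; running = +1816.9537
Stage 5 [72T→85T]: ω = 1816.9537×72/85 = 1539.0667 rpm, dir flips to −; running = −1539.0667

-1539.0667 rpm (opposite to input, |ω| = 1539.0667 rpm)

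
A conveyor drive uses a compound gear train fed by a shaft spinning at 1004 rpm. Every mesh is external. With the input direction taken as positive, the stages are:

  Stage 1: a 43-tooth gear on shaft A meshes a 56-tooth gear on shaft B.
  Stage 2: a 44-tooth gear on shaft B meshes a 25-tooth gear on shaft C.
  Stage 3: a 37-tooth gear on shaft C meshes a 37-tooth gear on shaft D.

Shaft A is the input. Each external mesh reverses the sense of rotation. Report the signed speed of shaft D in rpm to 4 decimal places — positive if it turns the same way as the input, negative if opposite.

Stage 1 [43T→56T]: ω = 1004.0000×43/56 = 770.9286 rpm, dir flips to −; running = −770.9286
Stage 2 [44T→25T]: ω = 770.9286×44/25 = 1356.8343 rpm, dir flips to +; running = +1356.8343
Stage 3 [37T→37T]: ω = 1356.8343×37/37 = 1356.8343 rpm, dir flips to −; running = −1356.8343

-1356.8343 rpm (opposite to input, |ω| = 1356.8343 rpm)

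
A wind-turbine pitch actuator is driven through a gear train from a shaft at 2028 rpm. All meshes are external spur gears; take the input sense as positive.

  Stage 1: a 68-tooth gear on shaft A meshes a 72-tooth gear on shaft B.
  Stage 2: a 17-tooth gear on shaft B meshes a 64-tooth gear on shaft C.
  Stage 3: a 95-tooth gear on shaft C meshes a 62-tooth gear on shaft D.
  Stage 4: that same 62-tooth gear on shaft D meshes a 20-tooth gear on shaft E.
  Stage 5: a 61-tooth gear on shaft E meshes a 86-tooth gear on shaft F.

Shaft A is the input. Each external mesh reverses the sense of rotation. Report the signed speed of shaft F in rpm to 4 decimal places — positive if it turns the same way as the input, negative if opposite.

-1714.1085 rpm (opposite to input, |ω| = 1714.1085 rpm)

Stage 1 [68T→72T]: ω = 2028.0000×68/72 = 1915.3333 rpm, dir flips to −; running = −1915.3333
Stage 2 [17T→64T]: ω = 1915.3333×17/64 = 508.7604 rpm, dir flips to +; running = +508.7604
Stage 3 [95T→62T]: ω = 508.7604×95/62 = 779.5523 rpm, dir flips to −; running = −779.5523
Stage 4 [62T→20T]: ω = 779.5523×62/20 = 2416.6120 rpm, dir flips to +; running = +2416.6120
Stage 5 [61T→86T]: ω = 2416.6120×61/86 = 1714.1085 rpm, dir flips to −; running = −1714.1085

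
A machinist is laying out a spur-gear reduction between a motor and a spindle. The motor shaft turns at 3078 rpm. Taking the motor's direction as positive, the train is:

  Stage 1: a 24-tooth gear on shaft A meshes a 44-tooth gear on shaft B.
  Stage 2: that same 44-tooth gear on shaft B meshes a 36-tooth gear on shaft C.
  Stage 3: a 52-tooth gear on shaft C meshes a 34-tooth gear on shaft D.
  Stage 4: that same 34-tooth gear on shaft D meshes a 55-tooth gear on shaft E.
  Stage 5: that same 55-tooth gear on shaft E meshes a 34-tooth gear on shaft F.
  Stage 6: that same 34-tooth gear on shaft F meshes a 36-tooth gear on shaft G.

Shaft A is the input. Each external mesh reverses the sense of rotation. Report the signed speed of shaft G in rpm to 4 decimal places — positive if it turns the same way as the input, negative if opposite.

Stage 1 [24T→44T]: ω = 3078.0000×24/44 = 1678.9091 rpm, dir flips to −; running = −1678.9091
Stage 2 [44T→36T]: ω = 1678.9091×44/36 = 2052.0000 rpm, dir flips to +; running = +2052.0000
Stage 3 [52T→34T]: ω = 2052.0000×52/34 = 3138.3529 rpm, dir flips to −; running = −3138.3529
Stage 4 [34T→55T]: ω = 3138.3529×34/55 = 1940.0727 rpm, dir flips to +; running = +1940.0727
Stage 5 [55T→34T]: ω = 1940.0727×55/34 = 3138.3529 rpm, dir flips to −; running = −3138.3529
Stage 6 [34T→36T]: ω = 3138.3529×34/36 = 2964.0000 rpm, dir flips to +; running = +2964.0000

+2964.0000 rpm (same as input, |ω| = 2964.0000 rpm)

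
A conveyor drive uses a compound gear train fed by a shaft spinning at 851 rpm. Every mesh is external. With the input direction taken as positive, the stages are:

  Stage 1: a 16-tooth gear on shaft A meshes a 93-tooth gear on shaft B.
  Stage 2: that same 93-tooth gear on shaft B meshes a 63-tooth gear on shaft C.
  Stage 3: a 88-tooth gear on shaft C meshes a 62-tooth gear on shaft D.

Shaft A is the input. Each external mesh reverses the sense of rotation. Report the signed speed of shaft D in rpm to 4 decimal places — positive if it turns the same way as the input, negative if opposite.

Stage 1 [16T→93T]: ω = 851.0000×16/93 = 146.4086 rpm, dir flips to −; running = −146.4086
Stage 2 [93T→63T]: ω = 146.4086×93/63 = 216.1270 rpm, dir flips to +; running = +216.1270
Stage 3 [88T→62T]: ω = 216.1270×88/62 = 306.7609 rpm, dir flips to −; running = −306.7609

-306.7609 rpm (opposite to input, |ω| = 306.7609 rpm)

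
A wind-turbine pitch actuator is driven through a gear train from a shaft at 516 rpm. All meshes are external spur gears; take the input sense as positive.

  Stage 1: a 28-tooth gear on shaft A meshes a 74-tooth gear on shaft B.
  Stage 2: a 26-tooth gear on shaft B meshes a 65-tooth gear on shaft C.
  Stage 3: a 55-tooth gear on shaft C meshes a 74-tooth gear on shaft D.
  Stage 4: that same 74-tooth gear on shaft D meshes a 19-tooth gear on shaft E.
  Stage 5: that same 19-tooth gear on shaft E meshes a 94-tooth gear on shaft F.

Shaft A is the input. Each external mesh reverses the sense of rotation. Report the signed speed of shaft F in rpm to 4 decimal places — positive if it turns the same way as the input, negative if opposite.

Stage 1 [28T→74T]: ω = 516.0000×28/74 = 195.2432 rpm, dir flips to −; running = −195.2432
Stage 2 [26T→65T]: ω = 195.2432×26/65 = 78.0973 rpm, dir flips to +; running = +78.0973
Stage 3 [55T→74T]: ω = 78.0973×55/74 = 58.0453 rpm, dir flips to −; running = −58.0453
Stage 4 [74T→19T]: ω = 58.0453×74/19 = 226.0711 rpm, dir flips to +; running = +226.0711
Stage 5 [19T→94T]: ω = 226.0711×19/94 = 45.6952 rpm, dir flips to −; running = −45.6952

-45.6952 rpm (opposite to input, |ω| = 45.6952 rpm)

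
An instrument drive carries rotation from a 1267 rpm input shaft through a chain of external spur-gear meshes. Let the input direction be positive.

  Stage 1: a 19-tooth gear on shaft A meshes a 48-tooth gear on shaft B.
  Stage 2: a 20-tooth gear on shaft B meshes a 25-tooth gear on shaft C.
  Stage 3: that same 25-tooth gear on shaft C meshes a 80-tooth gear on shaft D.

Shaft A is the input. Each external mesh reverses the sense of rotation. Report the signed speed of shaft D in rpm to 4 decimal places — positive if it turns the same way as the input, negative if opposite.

Stage 1 [19T→48T]: ω = 1267.0000×19/48 = 501.5208 rpm, dir flips to −; running = −501.5208
Stage 2 [20T→25T]: ω = 501.5208×20/25 = 401.2167 rpm, dir flips to +; running = +401.2167
Stage 3 [25T→80T]: ω = 401.2167×25/80 = 125.3802 rpm, dir flips to −; running = −125.3802

-125.3802 rpm (opposite to input, |ω| = 125.3802 rpm)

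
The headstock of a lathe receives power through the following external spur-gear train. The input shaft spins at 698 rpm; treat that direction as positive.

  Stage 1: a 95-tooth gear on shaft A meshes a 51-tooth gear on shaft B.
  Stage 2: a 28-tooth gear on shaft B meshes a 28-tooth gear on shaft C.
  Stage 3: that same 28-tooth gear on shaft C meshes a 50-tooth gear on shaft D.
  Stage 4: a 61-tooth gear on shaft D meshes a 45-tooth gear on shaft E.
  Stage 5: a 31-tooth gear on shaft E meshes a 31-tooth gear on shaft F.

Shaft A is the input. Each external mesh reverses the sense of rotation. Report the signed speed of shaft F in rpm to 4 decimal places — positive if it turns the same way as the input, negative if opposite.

-986.9933 rpm (opposite to input, |ω| = 986.9933 rpm)

Stage 1 [95T→51T]: ω = 698.0000×95/51 = 1300.1961 rpm, dir flips to −; running = −1300.1961
Stage 2 [28T→28T]: ω = 1300.1961×28/28 = 1300.1961 rpm, dir flips to +; running = +1300.1961
Stage 3 [28T→50T]: ω = 1300.1961×28/50 = 728.1098 rpm, dir flips to −; running = −728.1098
Stage 4 [61T→45T]: ω = 728.1098×61/45 = 986.9933 rpm, dir flips to +; running = +986.9933
Stage 5 [31T→31T]: ω = 986.9933×31/31 = 986.9933 rpm, dir flips to −; running = −986.9933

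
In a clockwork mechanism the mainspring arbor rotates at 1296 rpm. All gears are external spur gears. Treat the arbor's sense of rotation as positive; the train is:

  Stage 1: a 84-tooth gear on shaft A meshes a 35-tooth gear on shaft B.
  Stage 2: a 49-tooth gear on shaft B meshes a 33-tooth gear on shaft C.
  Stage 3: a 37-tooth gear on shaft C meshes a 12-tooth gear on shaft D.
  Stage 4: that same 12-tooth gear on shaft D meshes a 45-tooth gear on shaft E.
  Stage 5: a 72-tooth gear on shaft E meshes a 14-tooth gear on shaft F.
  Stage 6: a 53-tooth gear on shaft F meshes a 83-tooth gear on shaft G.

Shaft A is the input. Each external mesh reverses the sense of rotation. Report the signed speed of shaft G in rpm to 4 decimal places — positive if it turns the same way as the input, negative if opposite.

+12470.6713 rpm (same as input, |ω| = 12470.6713 rpm)

Stage 1 [84T→35T]: ω = 1296.0000×84/35 = 3110.4000 rpm, dir flips to −; running = −3110.4000
Stage 2 [49T→33T]: ω = 3110.4000×49/33 = 4618.4727 rpm, dir flips to +; running = +4618.4727
Stage 3 [37T→12T]: ω = 4618.4727×37/12 = 14240.2909 rpm, dir flips to −; running = −14240.2909
Stage 4 [12T→45T]: ω = 14240.2909×12/45 = 3797.4109 rpm, dir flips to +; running = +3797.4109
Stage 5 [72T→14T]: ω = 3797.4109×72/14 = 19529.5418 rpm, dir flips to −; running = −19529.5418
Stage 6 [53T→83T]: ω = 19529.5418×53/83 = 12470.6713 rpm, dir flips to +; running = +12470.6713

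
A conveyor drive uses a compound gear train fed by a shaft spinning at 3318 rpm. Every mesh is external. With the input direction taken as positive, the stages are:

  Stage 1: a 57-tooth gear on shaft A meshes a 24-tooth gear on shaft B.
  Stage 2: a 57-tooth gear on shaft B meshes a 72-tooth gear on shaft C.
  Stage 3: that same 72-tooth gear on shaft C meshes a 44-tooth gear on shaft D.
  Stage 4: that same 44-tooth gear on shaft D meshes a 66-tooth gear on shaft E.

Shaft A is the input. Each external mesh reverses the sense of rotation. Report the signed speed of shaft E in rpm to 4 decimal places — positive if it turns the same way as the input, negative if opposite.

+6805.6705 rpm (same as input, |ω| = 6805.6705 rpm)

Stage 1 [57T→24T]: ω = 3318.0000×57/24 = 7880.2500 rpm, dir flips to −; running = −7880.2500
Stage 2 [57T→72T]: ω = 7880.2500×57/72 = 6238.5312 rpm, dir flips to +; running = +6238.5312
Stage 3 [72T→44T]: ω = 6238.5312×72/44 = 10208.5057 rpm, dir flips to −; running = −10208.5057
Stage 4 [44T→66T]: ω = 10208.5057×44/66 = 6805.6705 rpm, dir flips to +; running = +6805.6705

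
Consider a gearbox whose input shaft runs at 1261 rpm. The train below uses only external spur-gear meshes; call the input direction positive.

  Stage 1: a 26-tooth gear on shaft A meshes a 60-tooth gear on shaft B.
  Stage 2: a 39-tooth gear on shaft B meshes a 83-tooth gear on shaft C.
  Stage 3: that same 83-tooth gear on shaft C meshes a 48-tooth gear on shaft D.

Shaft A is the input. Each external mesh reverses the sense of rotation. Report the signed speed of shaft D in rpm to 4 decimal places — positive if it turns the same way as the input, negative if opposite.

-443.9771 rpm (opposite to input, |ω| = 443.9771 rpm)

Stage 1 [26T→60T]: ω = 1261.0000×26/60 = 546.4333 rpm, dir flips to −; running = −546.4333
Stage 2 [39T→83T]: ω = 546.4333×39/83 = 256.7578 rpm, dir flips to +; running = +256.7578
Stage 3 [83T→48T]: ω = 256.7578×83/48 = 443.9771 rpm, dir flips to −; running = −443.9771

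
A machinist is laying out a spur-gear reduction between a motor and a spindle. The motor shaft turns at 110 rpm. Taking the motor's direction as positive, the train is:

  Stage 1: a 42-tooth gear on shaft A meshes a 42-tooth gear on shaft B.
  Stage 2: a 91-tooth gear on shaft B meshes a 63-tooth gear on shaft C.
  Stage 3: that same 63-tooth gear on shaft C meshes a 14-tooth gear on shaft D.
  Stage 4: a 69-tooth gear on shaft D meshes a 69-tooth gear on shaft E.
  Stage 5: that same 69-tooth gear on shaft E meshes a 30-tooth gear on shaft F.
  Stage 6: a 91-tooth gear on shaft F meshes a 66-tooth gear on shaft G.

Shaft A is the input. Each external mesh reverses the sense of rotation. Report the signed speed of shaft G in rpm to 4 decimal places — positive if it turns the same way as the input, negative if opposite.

+2267.4167 rpm (same as input, |ω| = 2267.4167 rpm)

Stage 1 [42T→42T]: ω = 110.0000×42/42 = 110.0000 rpm, dir flips to −; running = −110.0000
Stage 2 [91T→63T]: ω = 110.0000×91/63 = 158.8889 rpm, dir flips to +; running = +158.8889
Stage 3 [63T→14T]: ω = 158.8889×63/14 = 715.0000 rpm, dir flips to −; running = −715.0000
Stage 4 [69T→69T]: ω = 715.0000×69/69 = 715.0000 rpm, dir flips to +; running = +715.0000
Stage 5 [69T→30T]: ω = 715.0000×69/30 = 1644.5000 rpm, dir flips to −; running = −1644.5000
Stage 6 [91T→66T]: ω = 1644.5000×91/66 = 2267.4167 rpm, dir flips to +; running = +2267.4167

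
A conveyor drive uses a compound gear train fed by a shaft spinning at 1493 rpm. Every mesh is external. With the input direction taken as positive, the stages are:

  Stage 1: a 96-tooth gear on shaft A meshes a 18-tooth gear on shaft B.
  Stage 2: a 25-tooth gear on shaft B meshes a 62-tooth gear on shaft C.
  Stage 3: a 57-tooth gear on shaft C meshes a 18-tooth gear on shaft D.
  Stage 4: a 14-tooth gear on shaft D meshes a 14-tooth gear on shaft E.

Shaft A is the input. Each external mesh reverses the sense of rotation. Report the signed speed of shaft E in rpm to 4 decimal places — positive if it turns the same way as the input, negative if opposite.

+10167.3835 rpm (same as input, |ω| = 10167.3835 rpm)

Stage 1 [96T→18T]: ω = 1493.0000×96/18 = 7962.6667 rpm, dir flips to −; running = −7962.6667
Stage 2 [25T→62T]: ω = 7962.6667×25/62 = 3210.7527 rpm, dir flips to +; running = +3210.7527
Stage 3 [57T→18T]: ω = 3210.7527×57/18 = 10167.3835 rpm, dir flips to −; running = −10167.3835
Stage 4 [14T→14T]: ω = 10167.3835×14/14 = 10167.3835 rpm, dir flips to +; running = +10167.3835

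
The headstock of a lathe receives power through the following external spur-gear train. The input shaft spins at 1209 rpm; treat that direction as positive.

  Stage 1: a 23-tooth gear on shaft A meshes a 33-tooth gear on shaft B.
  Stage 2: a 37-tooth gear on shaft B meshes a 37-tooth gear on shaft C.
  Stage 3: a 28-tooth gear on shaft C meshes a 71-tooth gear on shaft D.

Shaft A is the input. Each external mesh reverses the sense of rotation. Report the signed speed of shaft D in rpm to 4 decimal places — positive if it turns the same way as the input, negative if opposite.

Stage 1 [23T→33T]: ω = 1209.0000×23/33 = 842.6364 rpm, dir flips to −; running = −842.6364
Stage 2 [37T→37T]: ω = 842.6364×37/37 = 842.6364 rpm, dir flips to +; running = +842.6364
Stage 3 [28T→71T]: ω = 842.6364×28/71 = 332.3073 rpm, dir flips to −; running = −332.3073

-332.3073 rpm (opposite to input, |ω| = 332.3073 rpm)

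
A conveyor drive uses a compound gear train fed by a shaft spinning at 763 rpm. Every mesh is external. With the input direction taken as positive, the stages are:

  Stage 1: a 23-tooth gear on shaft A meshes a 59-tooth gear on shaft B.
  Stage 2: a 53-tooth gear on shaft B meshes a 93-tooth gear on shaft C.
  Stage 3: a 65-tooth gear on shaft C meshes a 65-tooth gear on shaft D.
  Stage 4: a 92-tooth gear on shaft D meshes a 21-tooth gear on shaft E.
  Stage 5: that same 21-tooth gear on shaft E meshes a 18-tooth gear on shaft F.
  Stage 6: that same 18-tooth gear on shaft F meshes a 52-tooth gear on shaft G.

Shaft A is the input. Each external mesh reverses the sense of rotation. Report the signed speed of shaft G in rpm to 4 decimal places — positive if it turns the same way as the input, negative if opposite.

Stage 1 [23T→59T]: ω = 763.0000×23/59 = 297.4407 rpm, dir flips to −; running = −297.4407
Stage 2 [53T→93T]: ω = 297.4407×53/93 = 169.5092 rpm, dir flips to +; running = +169.5092
Stage 3 [65T→65T]: ω = 169.5092×65/65 = 169.5092 rpm, dir flips to −; running = −169.5092
Stage 4 [92T→21T]: ω = 169.5092×92/21 = 742.6117 rpm, dir flips to +; running = +742.6117
Stage 5 [21T→18T]: ω = 742.6117×21/18 = 866.3804 rpm, dir flips to −; running = −866.3804
Stage 6 [18T→52T]: ω = 866.3804×18/52 = 299.9009 rpm, dir flips to +; running = +299.9009

+299.9009 rpm (same as input, |ω| = 299.9009 rpm)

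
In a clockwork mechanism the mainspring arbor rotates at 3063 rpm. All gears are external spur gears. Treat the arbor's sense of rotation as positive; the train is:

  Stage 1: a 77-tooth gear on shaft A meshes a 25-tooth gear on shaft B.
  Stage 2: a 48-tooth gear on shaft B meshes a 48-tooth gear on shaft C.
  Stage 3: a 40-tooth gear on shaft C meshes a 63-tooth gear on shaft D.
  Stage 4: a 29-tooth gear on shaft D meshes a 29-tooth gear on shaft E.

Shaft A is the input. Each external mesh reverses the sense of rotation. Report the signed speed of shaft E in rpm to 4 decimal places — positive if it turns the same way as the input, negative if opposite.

Stage 1 [77T→25T]: ω = 3063.0000×77/25 = 9434.0400 rpm, dir flips to −; running = −9434.0400
Stage 2 [48T→48T]: ω = 9434.0400×48/48 = 9434.0400 rpm, dir flips to +; running = +9434.0400
Stage 3 [40T→63T]: ω = 9434.0400×40/63 = 5989.8667 rpm, dir flips to −; running = −5989.8667
Stage 4 [29T→29T]: ω = 5989.8667×29/29 = 5989.8667 rpm, dir flips to +; running = +5989.8667

+5989.8667 rpm (same as input, |ω| = 5989.8667 rpm)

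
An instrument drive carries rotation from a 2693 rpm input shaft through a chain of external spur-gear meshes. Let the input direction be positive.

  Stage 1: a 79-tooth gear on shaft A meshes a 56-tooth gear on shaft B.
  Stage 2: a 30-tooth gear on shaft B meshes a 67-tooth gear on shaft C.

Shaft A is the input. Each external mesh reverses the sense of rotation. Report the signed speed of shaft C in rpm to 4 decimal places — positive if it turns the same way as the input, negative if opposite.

+1701.0688 rpm (same as input, |ω| = 1701.0688 rpm)

Stage 1 [79T→56T]: ω = 2693.0000×79/56 = 3799.0536 rpm, dir flips to −; running = −3799.0536
Stage 2 [30T→67T]: ω = 3799.0536×30/67 = 1701.0688 rpm, dir flips to +; running = +1701.0688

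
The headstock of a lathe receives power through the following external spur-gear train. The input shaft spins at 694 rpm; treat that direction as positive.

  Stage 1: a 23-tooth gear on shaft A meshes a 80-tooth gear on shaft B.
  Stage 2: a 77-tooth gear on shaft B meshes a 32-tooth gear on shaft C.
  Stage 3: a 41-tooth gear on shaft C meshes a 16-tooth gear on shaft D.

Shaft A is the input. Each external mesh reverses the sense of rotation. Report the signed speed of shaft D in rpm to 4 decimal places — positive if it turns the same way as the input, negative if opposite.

-1230.2743 rpm (opposite to input, |ω| = 1230.2743 rpm)

Stage 1 [23T→80T]: ω = 694.0000×23/80 = 199.5250 rpm, dir flips to −; running = −199.5250
Stage 2 [77T→32T]: ω = 199.5250×77/32 = 480.1070 rpm, dir flips to +; running = +480.1070
Stage 3 [41T→16T]: ω = 480.1070×41/16 = 1230.2743 rpm, dir flips to −; running = −1230.2743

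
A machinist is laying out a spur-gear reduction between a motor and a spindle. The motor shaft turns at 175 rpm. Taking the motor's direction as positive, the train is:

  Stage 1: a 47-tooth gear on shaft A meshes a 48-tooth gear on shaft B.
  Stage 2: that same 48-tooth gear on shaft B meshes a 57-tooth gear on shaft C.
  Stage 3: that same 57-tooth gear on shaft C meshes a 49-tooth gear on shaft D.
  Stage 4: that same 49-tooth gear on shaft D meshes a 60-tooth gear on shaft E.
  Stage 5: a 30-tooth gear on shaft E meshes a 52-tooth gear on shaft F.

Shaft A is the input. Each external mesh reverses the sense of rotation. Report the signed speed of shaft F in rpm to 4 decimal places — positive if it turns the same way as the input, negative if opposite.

-79.0865 rpm (opposite to input, |ω| = 79.0865 rpm)

Stage 1 [47T→48T]: ω = 175.0000×47/48 = 171.3542 rpm, dir flips to −; running = −171.3542
Stage 2 [48T→57T]: ω = 171.3542×48/57 = 144.2982 rpm, dir flips to +; running = +144.2982
Stage 3 [57T→49T]: ω = 144.2982×57/49 = 167.8571 rpm, dir flips to −; running = −167.8571
Stage 4 [49T→60T]: ω = 167.8571×49/60 = 137.0833 rpm, dir flips to +; running = +137.0833
Stage 5 [30T→52T]: ω = 137.0833×30/52 = 79.0865 rpm, dir flips to −; running = −79.0865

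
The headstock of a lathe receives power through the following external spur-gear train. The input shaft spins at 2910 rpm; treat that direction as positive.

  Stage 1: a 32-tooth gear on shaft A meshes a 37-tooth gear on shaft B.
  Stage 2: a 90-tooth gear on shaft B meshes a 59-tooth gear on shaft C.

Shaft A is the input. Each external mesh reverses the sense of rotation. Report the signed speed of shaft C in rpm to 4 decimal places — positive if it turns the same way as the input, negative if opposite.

+3839.1205 rpm (same as input, |ω| = 3839.1205 rpm)

Stage 1 [32T→37T]: ω = 2910.0000×32/37 = 2516.7568 rpm, dir flips to −; running = −2516.7568
Stage 2 [90T→59T]: ω = 2516.7568×90/59 = 3839.1205 rpm, dir flips to +; running = +3839.1205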